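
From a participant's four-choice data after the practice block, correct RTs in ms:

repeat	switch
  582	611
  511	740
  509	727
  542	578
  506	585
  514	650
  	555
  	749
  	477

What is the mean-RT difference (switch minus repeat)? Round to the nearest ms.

M(repeat) = 3164/6 = 527.333
M(switch) = 5672/9 = 630.222
Difference = 630.222 − 527.333 = 102.889 ms

103 ms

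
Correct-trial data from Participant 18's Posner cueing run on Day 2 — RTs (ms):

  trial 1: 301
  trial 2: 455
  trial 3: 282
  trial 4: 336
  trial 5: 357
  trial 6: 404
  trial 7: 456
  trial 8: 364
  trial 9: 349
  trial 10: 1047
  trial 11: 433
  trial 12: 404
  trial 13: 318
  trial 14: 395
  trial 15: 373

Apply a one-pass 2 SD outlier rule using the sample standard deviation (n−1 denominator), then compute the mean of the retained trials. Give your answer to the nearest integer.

373 ms

n = 15, ΣRT = 6274, M = 418.267
Σ(x−M)² = 461930.93; s = √(461930.93/14) = 181.645
Cutoffs: 418.267 ± 2·181.645 → [55.0, 781.6]
Outside: 1047 → excluded.
Retained (n=14): Σ = 5227, mean = 5227/14 = 373.357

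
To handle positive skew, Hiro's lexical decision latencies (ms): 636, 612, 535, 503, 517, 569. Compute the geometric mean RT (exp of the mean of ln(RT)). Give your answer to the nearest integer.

560 ms

ln(RT): 6.4552, 6.4167, 6.2823, 6.2206, 6.2480, 6.3439
Mean ln(RT) = 37.9667/6 = 6.32779
Geometric mean = exp(6.32779) = 559.92 ms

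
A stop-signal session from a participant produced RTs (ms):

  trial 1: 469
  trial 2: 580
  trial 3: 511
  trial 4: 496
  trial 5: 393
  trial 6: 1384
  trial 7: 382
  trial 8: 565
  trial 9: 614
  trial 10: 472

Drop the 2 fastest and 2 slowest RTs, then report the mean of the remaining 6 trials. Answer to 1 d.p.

515.5 ms

Sorted: 382, 393, 469, 472, 496, 511, 565, 580, 614, 1384
Drop lowest 2 (382, 393) and highest 2 (614, 1384)
Remaining (n=6): Σ = 3093, mean = 3093/6 = 515.500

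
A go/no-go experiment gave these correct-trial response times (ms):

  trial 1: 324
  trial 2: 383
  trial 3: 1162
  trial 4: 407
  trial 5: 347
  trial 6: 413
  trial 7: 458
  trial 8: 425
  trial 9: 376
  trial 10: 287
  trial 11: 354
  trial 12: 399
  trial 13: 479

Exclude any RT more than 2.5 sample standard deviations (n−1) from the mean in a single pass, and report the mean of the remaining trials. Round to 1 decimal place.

n = 13, ΣRT = 5814, M = 447.231
Σ(x−M)² = 586428.31; s = √(586428.31/12) = 221.063
Cutoffs: 447.231 ± 2.5·221.063 → [-105.4, 999.9]
Outside: 1162 → excluded.
Retained (n=12): Σ = 4652, mean = 4652/12 = 387.667

387.7 ms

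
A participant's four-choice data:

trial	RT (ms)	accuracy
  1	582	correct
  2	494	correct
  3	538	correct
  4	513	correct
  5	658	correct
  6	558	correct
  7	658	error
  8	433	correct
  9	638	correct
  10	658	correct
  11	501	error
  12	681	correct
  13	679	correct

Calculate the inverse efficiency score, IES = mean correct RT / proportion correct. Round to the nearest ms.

691 ms

Correct trials (n=11): 582, 494, 538, 513, 658, 558, 433, 638, 658, 681, 679
Mean correct RT = 6432/11 = 584.7273 ms
Proportion correct = 11/13
IES = 584.7273 / (11/13) = 691.041 ms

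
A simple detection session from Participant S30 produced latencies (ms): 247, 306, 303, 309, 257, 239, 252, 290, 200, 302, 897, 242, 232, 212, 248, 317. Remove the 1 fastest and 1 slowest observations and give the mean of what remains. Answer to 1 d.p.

Sorted: 200, 212, 232, 239, 242, 247, 248, 252, 257, 290, 302, 303, 306, 309, 317, 897
Drop lowest 1 (200) and highest 1 (897)
Remaining (n=14): Σ = 3756, mean = 3756/14 = 268.286

268.3 ms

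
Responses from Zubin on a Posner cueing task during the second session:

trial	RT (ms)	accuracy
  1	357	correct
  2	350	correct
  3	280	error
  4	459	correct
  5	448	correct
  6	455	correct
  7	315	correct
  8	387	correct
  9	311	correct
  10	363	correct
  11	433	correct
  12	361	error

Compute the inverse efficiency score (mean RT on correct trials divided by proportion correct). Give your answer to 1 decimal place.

465.4 ms

Correct trials (n=10): 357, 350, 459, 448, 455, 315, 387, 311, 363, 433
Mean correct RT = 3878/10 = 387.8000 ms
Proportion correct = 10/12
IES = 387.8000 / (10/12) = 465.360 ms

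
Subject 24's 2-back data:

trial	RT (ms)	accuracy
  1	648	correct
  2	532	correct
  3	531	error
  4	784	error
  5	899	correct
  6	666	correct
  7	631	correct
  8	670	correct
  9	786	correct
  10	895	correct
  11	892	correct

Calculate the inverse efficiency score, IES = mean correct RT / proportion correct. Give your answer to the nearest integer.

Correct trials (n=9): 648, 532, 899, 666, 631, 670, 786, 895, 892
Mean correct RT = 6619/9 = 735.4444 ms
Proportion correct = 9/11
IES = 735.4444 / (9/11) = 898.877 ms

899 ms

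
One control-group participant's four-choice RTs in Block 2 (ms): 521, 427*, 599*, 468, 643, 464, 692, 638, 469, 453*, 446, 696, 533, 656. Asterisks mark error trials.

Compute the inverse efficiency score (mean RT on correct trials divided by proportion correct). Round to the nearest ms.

Correct trials (n=11): 521, 468, 643, 464, 692, 638, 469, 446, 696, 533, 656
Mean correct RT = 6226/11 = 566.0000 ms
Proportion correct = 11/14
IES = 566.0000 / (11/14) = 720.364 ms

720 ms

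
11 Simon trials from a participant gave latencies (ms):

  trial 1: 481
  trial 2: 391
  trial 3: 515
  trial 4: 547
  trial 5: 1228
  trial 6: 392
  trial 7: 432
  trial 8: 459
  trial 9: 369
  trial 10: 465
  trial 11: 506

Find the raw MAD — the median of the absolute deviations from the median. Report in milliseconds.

Sorted: 369, 391, 392, 432, 459, 465, 481, 506, 515, 547, 1228 → median = 465
|x − 465|: 16, 74, 50, 82, 763, 73, 33, 6, 96, 0, 41
Sorted deviations: 0, 6, 16, 33, 41, 50, 73, 74, 82, 96, 763 → MAD = 50

50 ms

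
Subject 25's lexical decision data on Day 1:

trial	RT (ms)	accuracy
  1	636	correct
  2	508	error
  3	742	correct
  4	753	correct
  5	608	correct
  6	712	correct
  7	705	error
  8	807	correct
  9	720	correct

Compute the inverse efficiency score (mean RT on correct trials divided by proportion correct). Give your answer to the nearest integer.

914 ms

Correct trials (n=7): 636, 742, 753, 608, 712, 807, 720
Mean correct RT = 4978/7 = 711.1429 ms
Proportion correct = 7/9
IES = 711.1429 / (7/9) = 914.327 ms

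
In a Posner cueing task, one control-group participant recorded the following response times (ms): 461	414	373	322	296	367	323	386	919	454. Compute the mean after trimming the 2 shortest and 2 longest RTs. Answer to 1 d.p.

Sorted: 296, 322, 323, 367, 373, 386, 414, 454, 461, 919
Drop lowest 2 (296, 322) and highest 2 (461, 919)
Remaining (n=6): Σ = 2317, mean = 2317/6 = 386.167

386.2 ms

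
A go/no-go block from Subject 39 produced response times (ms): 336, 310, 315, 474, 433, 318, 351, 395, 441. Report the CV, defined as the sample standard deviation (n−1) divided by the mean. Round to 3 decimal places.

n = 9, Σ = 3373, M = 374.7778
Σ(x−M)² = 31091.556; s = √(31091.556/8) = 62.3414
CV = 62.3414 / 374.7778 = 0.16634

0.166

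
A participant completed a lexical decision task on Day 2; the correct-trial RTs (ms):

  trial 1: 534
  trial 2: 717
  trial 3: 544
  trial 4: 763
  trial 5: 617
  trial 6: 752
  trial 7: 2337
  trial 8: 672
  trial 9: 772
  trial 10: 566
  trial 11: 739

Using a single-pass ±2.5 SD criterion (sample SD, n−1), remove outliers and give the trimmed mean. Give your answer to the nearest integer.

668 ms

n = 11, ΣRT = 9013, M = 819.364
Σ(x−M)² = 2614232.55; s = √(2614232.55/10) = 511.296
Cutoffs: 819.364 ± 2.5·511.296 → [-458.9, 2097.6]
Outside: 2337 → excluded.
Retained (n=10): Σ = 6676, mean = 6676/10 = 667.600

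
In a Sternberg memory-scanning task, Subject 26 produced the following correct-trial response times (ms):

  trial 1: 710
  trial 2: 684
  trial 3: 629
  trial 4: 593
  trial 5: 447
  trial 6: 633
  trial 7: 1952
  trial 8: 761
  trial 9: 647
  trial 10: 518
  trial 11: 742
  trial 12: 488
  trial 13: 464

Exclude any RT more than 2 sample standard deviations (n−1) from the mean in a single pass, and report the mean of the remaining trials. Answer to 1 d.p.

n = 13, ΣRT = 9268, M = 712.923
Σ(x−M)² = 1792734.92; s = √(1792734.92/12) = 386.516
Cutoffs: 712.923 ± 2·386.516 → [-60.1, 1486.0]
Outside: 1952 → excluded.
Retained (n=12): Σ = 7316, mean = 7316/12 = 609.667

609.7 ms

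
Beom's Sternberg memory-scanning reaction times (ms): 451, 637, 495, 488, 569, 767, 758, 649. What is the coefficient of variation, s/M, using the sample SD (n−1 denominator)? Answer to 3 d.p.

0.202

n = 8, Σ = 4814, M = 601.7500
Σ(x−M)² = 103329.500; s = √(103329.500/7) = 121.4963
CV = 121.4963 / 601.7500 = 0.20190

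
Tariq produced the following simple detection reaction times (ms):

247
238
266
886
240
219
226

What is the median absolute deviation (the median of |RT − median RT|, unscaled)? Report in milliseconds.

Sorted: 219, 226, 238, 240, 247, 266, 886 → median = 240
|x − 240|: 7, 2, 26, 646, 0, 21, 14
Sorted deviations: 0, 2, 7, 14, 21, 26, 646 → MAD = 14

14 ms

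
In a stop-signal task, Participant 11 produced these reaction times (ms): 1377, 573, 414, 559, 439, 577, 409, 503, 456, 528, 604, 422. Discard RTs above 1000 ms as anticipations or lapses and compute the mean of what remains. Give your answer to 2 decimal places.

498.55 ms

Excluded: 1377
Retained (n=11): Σ = 5484
Mean = 5484/11 = 498.5455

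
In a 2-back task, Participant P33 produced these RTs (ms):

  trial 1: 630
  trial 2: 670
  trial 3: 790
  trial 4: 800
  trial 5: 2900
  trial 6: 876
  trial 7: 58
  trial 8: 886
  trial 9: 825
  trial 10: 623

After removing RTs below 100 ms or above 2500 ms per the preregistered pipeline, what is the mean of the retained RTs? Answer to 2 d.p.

762.50 ms

Excluded: 58, 2900
Retained (n=8): Σ = 6100
Mean = 6100/8 = 762.5000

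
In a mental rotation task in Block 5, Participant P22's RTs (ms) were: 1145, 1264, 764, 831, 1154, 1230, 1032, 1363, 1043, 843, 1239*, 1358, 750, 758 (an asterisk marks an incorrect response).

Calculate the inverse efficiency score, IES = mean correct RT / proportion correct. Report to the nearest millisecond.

1121 ms

Correct trials (n=13): 1145, 1264, 764, 831, 1154, 1230, 1032, 1363, 1043, 843, 1358, 750, 758
Mean correct RT = 13535/13 = 1041.1538 ms
Proportion correct = 13/14
IES = 1041.1538 / (13/14) = 1121.243 ms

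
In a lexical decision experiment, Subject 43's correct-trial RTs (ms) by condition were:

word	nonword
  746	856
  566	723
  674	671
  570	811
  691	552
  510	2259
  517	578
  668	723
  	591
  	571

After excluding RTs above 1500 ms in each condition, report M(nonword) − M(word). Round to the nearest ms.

57 ms

nonword: exclude 2259
M(word) = 4942/8 = 617.750
M(nonword) = 6076/9 = 675.111
Difference = 675.111 − 617.750 = 57.361 ms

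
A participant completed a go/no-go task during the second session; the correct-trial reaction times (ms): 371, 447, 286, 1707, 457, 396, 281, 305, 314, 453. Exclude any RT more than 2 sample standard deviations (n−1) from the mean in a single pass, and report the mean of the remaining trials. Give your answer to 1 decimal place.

367.8 ms

n = 10, ΣRT = 5017, M = 501.700
Σ(x−M)² = 1657522.10; s = √(1657522.10/9) = 429.149
Cutoffs: 501.700 ± 2·429.149 → [-356.6, 1360.0]
Outside: 1707 → excluded.
Retained (n=9): Σ = 3310, mean = 3310/9 = 367.778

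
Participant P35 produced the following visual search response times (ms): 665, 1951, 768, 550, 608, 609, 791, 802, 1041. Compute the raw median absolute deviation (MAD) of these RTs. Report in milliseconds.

159 ms

Sorted: 550, 608, 609, 665, 768, 791, 802, 1041, 1951 → median = 768
|x − 768|: 103, 1183, 0, 218, 160, 159, 23, 34, 273
Sorted deviations: 0, 23, 34, 103, 159, 160, 218, 273, 1183 → MAD = 159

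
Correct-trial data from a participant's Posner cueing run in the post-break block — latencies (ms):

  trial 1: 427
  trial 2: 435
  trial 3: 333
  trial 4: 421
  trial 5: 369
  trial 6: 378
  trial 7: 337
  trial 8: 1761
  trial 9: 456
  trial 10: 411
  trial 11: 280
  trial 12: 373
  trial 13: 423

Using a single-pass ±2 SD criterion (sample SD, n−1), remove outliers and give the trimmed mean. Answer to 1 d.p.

n = 13, ΣRT = 6404, M = 492.615
Σ(x−M)² = 1772025.08; s = √(1772025.08/12) = 384.277
Cutoffs: 492.615 ± 2·384.277 → [-275.9, 1261.2]
Outside: 1761 → excluded.
Retained (n=12): Σ = 4643, mean = 4643/12 = 386.917

386.9 ms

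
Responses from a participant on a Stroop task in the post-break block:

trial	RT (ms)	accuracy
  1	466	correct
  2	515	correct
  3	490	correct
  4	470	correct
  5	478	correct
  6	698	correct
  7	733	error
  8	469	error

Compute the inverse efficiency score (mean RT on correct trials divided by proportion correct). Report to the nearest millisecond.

Correct trials (n=6): 466, 515, 490, 470, 478, 698
Mean correct RT = 3117/6 = 519.5000 ms
Proportion correct = 6/8
IES = 519.5000 / (6/8) = 692.667 ms

693 ms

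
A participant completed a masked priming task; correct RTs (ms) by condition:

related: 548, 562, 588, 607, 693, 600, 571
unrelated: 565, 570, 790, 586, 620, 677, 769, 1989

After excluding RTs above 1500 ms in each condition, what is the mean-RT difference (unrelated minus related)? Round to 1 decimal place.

58.3 ms

unrelated: exclude 1989
M(related) = 4169/7 = 595.571
M(unrelated) = 4577/7 = 653.857
Difference = 653.857 − 595.571 = 58.286 ms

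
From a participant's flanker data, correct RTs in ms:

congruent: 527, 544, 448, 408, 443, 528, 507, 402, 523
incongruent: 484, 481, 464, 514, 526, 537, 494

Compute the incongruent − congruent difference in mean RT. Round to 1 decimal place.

M(congruent) = 4330/9 = 481.111
M(incongruent) = 3500/7 = 500.000
Difference = 500.000 − 481.111 = 18.889 ms

18.9 ms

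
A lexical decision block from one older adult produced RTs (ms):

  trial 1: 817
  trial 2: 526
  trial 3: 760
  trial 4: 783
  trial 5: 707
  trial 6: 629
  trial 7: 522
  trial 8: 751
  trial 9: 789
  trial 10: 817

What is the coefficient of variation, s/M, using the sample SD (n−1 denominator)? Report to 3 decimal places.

n = 10, Σ = 7101, M = 710.1000
Σ(x−M)² = 114418.900; s = √(114418.900/9) = 112.7529
CV = 112.7529 / 710.1000 = 0.15878

0.159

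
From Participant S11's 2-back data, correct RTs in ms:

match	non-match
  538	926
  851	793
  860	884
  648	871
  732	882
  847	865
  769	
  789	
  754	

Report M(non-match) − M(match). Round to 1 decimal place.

115.9 ms

M(match) = 6788/9 = 754.222
M(non-match) = 5221/6 = 870.167
Difference = 870.167 − 754.222 = 115.944 ms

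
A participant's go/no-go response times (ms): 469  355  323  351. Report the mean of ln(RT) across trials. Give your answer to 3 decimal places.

5.915

ln(RT): 6.1506, 5.8721, 5.7777, 5.8608
Σ ln(RT) = 23.6612
Mean = 23.6612/4 = 5.91529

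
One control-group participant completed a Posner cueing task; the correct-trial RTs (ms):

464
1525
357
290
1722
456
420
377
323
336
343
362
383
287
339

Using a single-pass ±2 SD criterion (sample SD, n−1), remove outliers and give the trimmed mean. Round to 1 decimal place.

n = 15, ΣRT = 7984, M = 532.267
Σ(x−M)² = 2804498.93; s = √(2804498.93/14) = 447.573
Cutoffs: 532.267 ± 2·447.573 → [-362.9, 1427.4]
Outside: 1525, 1722 → excluded.
Retained (n=13): Σ = 4737, mean = 4737/13 = 364.385

364.4 ms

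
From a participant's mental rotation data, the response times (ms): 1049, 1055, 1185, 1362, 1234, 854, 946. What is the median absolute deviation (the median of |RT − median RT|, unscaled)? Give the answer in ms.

130 ms

Sorted: 854, 946, 1049, 1055, 1185, 1234, 1362 → median = 1055
|x − 1055|: 6, 0, 130, 307, 179, 201, 109
Sorted deviations: 0, 6, 109, 130, 179, 201, 307 → MAD = 130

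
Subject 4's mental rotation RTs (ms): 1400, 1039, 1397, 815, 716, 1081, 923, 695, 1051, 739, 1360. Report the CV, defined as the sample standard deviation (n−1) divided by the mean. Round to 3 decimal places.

n = 11, Σ = 11216, M = 1019.6364
Σ(x−M)² = 735606.545; s = √(735606.545/10) = 271.2207
CV = 271.2207 / 1019.6364 = 0.26600

0.266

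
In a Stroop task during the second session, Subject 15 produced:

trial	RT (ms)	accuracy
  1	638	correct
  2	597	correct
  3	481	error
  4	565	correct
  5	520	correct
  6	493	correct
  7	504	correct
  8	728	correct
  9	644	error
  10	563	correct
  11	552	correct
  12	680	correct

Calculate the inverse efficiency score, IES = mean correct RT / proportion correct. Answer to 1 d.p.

Correct trials (n=10): 638, 597, 565, 520, 493, 504, 728, 563, 552, 680
Mean correct RT = 5840/10 = 584.0000 ms
Proportion correct = 10/12
IES = 584.0000 / (10/12) = 700.800 ms

700.8 ms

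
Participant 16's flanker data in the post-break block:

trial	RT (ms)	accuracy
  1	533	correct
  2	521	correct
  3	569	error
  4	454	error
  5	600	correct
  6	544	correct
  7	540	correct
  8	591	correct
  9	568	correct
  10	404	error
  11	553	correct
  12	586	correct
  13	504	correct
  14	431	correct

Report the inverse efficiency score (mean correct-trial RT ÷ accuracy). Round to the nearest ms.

691 ms

Correct trials (n=11): 533, 521, 600, 544, 540, 591, 568, 553, 586, 504, 431
Mean correct RT = 5971/11 = 542.8182 ms
Proportion correct = 11/14
IES = 542.8182 / (11/14) = 690.860 ms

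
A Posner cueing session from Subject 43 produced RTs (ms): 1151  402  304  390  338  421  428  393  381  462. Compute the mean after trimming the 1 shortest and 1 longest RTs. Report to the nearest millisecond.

402 ms

Sorted: 304, 338, 381, 390, 393, 402, 421, 428, 462, 1151
Drop lowest 1 (304) and highest 1 (1151)
Remaining (n=8): Σ = 3215, mean = 3215/8 = 401.875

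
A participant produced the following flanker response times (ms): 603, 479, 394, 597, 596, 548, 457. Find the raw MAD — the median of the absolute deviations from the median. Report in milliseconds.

Sorted: 394, 457, 479, 548, 596, 597, 603 → median = 548
|x − 548|: 55, 69, 154, 49, 48, 0, 91
Sorted deviations: 0, 48, 49, 55, 69, 91, 154 → MAD = 55

55 ms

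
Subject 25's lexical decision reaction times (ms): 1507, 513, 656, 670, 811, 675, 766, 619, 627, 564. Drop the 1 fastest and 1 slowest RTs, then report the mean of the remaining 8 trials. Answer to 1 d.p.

673.5 ms

Sorted: 513, 564, 619, 627, 656, 670, 675, 766, 811, 1507
Drop lowest 1 (513) and highest 1 (1507)
Remaining (n=8): Σ = 5388, mean = 5388/8 = 673.500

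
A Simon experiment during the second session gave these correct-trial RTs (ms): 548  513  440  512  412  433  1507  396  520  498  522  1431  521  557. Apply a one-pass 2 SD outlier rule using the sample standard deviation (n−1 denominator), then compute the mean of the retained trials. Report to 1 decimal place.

489.3 ms

n = 14, ΣRT = 8810, M = 629.286
Σ(x−M)² = 1680646.86; s = √(1680646.86/13) = 359.556
Cutoffs: 629.286 ± 2·359.556 → [-89.8, 1348.4]
Outside: 1431, 1507 → excluded.
Retained (n=12): Σ = 5872, mean = 5872/12 = 489.333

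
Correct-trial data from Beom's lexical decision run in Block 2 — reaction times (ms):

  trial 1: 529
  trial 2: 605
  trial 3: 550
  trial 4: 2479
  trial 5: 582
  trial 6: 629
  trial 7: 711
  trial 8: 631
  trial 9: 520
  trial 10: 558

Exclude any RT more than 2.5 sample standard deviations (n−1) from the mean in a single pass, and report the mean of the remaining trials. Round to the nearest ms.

n = 10, ΣRT = 7794, M = 779.400
Σ(x−M)² = 3238974.40; s = √(3238974.40/9) = 599.905
Cutoffs: 779.400 ± 2.5·599.905 → [-720.4, 2279.2]
Outside: 2479 → excluded.
Retained (n=9): Σ = 5315, mean = 5315/9 = 590.556

591 ms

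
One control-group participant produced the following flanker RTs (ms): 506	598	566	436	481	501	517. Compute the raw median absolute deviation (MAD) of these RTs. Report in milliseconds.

25 ms

Sorted: 436, 481, 501, 506, 517, 566, 598 → median = 506
|x − 506|: 0, 92, 60, 70, 25, 5, 11
Sorted deviations: 0, 5, 11, 25, 60, 70, 92 → MAD = 25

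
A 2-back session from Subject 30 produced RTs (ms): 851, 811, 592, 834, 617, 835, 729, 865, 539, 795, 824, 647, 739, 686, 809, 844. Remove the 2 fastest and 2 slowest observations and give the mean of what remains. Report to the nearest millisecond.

Sorted: 539, 592, 617, 647, 686, 729, 739, 795, 809, 811, 824, 834, 835, 844, 851, 865
Drop lowest 2 (539, 592) and highest 2 (851, 865)
Remaining (n=12): Σ = 9170, mean = 9170/12 = 764.167

764 ms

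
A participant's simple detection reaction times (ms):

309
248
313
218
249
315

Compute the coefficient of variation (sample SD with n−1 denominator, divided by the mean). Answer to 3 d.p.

0.153

n = 6, Σ = 1652, M = 275.3333
Σ(x−M)² = 8853.333; s = √(8853.333/5) = 42.0793
CV = 42.0793 / 275.3333 = 0.15283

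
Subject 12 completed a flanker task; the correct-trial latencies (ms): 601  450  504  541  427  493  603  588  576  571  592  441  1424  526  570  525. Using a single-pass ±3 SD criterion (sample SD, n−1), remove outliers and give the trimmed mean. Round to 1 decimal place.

n = 16, ΣRT = 9432, M = 589.500
Σ(x−M)² = 792704.00; s = √(792704.00/15) = 229.885
Cutoffs: 589.500 ± 3·229.885 → [-100.2, 1279.2]
Outside: 1424 → excluded.
Retained (n=15): Σ = 8008, mean = 8008/15 = 533.867

533.9 ms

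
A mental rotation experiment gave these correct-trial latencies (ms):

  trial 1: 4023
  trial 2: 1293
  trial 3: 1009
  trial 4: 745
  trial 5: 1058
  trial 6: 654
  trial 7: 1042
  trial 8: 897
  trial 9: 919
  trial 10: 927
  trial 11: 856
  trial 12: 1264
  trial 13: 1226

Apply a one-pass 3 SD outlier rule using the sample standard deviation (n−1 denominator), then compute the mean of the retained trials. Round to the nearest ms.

991 ms

n = 13, ΣRT = 15913, M = 1224.077
Σ(x−M)² = 8925598.92; s = √(8925598.92/12) = 862.438
Cutoffs: 1224.077 ± 3·862.438 → [-1363.2, 3811.4]
Outside: 4023 → excluded.
Retained (n=12): Σ = 11890, mean = 11890/12 = 990.833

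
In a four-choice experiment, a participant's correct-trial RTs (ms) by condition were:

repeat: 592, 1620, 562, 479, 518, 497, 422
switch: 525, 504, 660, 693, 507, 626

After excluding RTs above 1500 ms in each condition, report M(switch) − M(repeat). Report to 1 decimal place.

repeat: exclude 1620
M(repeat) = 3070/6 = 511.667
M(switch) = 3515/6 = 585.833
Difference = 585.833 − 511.667 = 74.167 ms

74.2 ms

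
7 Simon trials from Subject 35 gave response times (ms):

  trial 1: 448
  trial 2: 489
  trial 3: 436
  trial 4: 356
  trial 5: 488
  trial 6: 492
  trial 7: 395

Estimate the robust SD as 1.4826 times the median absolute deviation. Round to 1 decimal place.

60.8 ms

Sorted: 356, 395, 436, 448, 488, 489, 492 → median = 448
|x − 448| sorted: 0, 12, 40, 41, 44, 53, 92 → MAD = 41
Robust SD ≈ 1.4826 × 41 = 60.787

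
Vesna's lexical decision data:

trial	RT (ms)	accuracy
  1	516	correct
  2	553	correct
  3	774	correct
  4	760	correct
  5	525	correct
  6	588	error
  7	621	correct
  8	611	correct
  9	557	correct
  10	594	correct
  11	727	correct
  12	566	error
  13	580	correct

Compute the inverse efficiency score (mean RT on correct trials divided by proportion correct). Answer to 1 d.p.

732.5 ms

Correct trials (n=11): 516, 553, 774, 760, 525, 621, 611, 557, 594, 727, 580
Mean correct RT = 6818/11 = 619.8182 ms
Proportion correct = 11/13
IES = 619.8182 / (11/13) = 732.512 ms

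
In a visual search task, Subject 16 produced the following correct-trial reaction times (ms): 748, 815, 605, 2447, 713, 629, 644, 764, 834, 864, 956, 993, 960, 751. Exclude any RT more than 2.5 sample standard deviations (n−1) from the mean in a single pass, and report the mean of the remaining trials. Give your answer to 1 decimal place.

790.5 ms

n = 14, ΣRT = 12723, M = 908.786
Σ(x−M)² = 2745162.36; s = √(2745162.36/13) = 459.528
Cutoffs: 908.786 ± 2.5·459.528 → [-240.0, 2057.6]
Outside: 2447 → excluded.
Retained (n=13): Σ = 10276, mean = 10276/13 = 790.462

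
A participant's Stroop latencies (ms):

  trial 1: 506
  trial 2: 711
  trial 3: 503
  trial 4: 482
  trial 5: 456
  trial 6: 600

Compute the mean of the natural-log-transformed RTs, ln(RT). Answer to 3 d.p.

ln(RT): 6.2265, 6.5667, 6.2206, 6.1779, 6.1225, 6.3969
Σ ln(RT) = 37.7112
Mean = 37.7112/6 = 6.28519

6.285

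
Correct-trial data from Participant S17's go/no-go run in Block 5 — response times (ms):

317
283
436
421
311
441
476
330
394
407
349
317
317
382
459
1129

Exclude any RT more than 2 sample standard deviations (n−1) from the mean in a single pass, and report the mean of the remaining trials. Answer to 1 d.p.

n = 16, ΣRT = 6769, M = 423.062
Σ(x−M)² = 585792.94; s = √(585792.94/15) = 197.618
Cutoffs: 423.062 ± 2·197.618 → [27.8, 818.3]
Outside: 1129 → excluded.
Retained (n=15): Σ = 5640, mean = 5640/15 = 376.000

376.0 ms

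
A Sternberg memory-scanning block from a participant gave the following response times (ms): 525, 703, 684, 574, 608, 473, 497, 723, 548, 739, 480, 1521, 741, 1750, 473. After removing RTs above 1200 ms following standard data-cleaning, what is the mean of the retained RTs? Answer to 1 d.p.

Excluded: 1521, 1750
Retained (n=13): Σ = 7768
Mean = 7768/13 = 597.5385

597.5 ms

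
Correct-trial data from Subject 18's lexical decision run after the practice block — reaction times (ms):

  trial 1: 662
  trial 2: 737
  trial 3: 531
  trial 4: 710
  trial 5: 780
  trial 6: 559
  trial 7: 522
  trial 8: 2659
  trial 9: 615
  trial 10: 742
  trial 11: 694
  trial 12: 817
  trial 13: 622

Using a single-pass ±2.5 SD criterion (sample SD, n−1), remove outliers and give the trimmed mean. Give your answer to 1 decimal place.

n = 13, ΣRT = 10650, M = 819.231
Σ(x−M)² = 3771110.31; s = √(3771110.31/12) = 560.588
Cutoffs: 819.231 ± 2.5·560.588 → [-582.2, 2220.7]
Outside: 2659 → excluded.
Retained (n=12): Σ = 7991, mean = 7991/12 = 665.917

665.9 ms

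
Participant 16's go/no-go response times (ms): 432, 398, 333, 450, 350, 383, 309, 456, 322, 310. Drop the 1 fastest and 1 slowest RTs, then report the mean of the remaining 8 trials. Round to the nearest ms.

Sorted: 309, 310, 322, 333, 350, 383, 398, 432, 450, 456
Drop lowest 1 (309) and highest 1 (456)
Remaining (n=8): Σ = 2978, mean = 2978/8 = 372.250

372 ms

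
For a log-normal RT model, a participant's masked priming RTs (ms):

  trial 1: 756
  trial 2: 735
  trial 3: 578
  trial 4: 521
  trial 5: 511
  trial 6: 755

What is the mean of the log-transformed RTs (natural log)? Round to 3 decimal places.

ln(RT): 6.6280, 6.5999, 6.3596, 6.2558, 6.2364, 6.6267
Σ ln(RT) = 38.7063
Mean = 38.7063/6 = 6.45105

6.451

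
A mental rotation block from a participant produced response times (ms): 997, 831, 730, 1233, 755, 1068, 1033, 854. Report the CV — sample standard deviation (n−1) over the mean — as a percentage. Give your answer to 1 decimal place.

n = 8, Σ = 7501, M = 937.6250
Σ(x−M)² = 211687.875; s = √(211687.875/7) = 173.8998
CV = 173.8998 / 937.6250 = 0.18547 = 18.547%

18.5%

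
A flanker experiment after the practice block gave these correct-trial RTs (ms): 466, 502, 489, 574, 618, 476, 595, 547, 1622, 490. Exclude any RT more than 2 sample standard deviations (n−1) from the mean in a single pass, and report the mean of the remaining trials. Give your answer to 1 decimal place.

n = 10, ΣRT = 6379, M = 637.900
Σ(x−M)² = 1101310.90; s = √(1101310.90/9) = 349.811
Cutoffs: 637.900 ± 2·349.811 → [-61.7, 1337.5]
Outside: 1622 → excluded.
Retained (n=9): Σ = 4757, mean = 4757/9 = 528.556

528.6 ms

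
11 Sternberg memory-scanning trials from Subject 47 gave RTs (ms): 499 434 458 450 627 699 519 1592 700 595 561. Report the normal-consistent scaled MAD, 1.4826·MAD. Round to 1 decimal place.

Sorted: 434, 450, 458, 499, 519, 561, 595, 627, 699, 700, 1592 → median = 561
|x − 561| sorted: 0, 34, 42, 62, 66, 103, 111, 127, 138, 139, 1031 → MAD = 103
Robust SD ≈ 1.4826 × 103 = 152.708

152.7 ms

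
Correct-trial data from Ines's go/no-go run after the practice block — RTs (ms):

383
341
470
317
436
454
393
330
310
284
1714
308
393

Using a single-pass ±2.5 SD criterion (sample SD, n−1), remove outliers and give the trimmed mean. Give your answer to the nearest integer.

n = 13, ΣRT = 6133, M = 471.769
Σ(x−M)² = 1714424.31; s = √(1714424.31/12) = 377.980
Cutoffs: 471.769 ± 2.5·377.980 → [-473.2, 1416.7]
Outside: 1714 → excluded.
Retained (n=12): Σ = 4419, mean = 4419/12 = 368.250

368 ms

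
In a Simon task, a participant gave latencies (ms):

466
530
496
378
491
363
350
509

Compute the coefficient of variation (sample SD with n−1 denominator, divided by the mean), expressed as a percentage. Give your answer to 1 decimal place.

n = 8, Σ = 3583, M = 447.8750
Σ(x−M)² = 36650.875; s = √(36650.875/7) = 72.3591
CV = 72.3591 / 447.8750 = 0.16156 = 16.156%

16.2%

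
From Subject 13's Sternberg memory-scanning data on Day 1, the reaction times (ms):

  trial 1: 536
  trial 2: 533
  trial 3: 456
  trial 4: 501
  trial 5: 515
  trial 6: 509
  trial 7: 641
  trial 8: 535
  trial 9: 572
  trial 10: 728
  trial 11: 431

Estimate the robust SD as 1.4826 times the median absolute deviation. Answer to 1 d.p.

47.4 ms

Sorted: 431, 456, 501, 509, 515, 533, 535, 536, 572, 641, 728 → median = 533
|x − 533| sorted: 0, 2, 3, 18, 24, 32, 39, 77, 102, 108, 195 → MAD = 32
Robust SD ≈ 1.4826 × 32 = 47.443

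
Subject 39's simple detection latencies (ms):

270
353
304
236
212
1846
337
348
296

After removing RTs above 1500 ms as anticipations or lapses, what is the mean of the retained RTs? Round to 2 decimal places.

Excluded: 1846
Retained (n=8): Σ = 2356
Mean = 2356/8 = 294.5000

294.50 ms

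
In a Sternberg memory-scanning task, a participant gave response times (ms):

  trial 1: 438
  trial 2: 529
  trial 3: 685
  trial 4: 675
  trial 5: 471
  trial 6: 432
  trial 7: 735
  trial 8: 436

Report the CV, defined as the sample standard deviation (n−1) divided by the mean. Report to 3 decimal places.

0.232

n = 8, Σ = 4401, M = 550.1250
Σ(x−M)² = 114220.875; s = √(114220.875/7) = 127.7391
CV = 127.7391 / 550.1250 = 0.23220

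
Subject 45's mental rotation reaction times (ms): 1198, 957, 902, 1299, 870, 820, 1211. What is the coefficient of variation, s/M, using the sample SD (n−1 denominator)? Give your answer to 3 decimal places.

n = 7, Σ = 7257, M = 1036.7143
Σ(x−M)² = 224443.429; s = √(224443.429/6) = 193.4095
CV = 193.4095 / 1036.7143 = 0.18656

0.187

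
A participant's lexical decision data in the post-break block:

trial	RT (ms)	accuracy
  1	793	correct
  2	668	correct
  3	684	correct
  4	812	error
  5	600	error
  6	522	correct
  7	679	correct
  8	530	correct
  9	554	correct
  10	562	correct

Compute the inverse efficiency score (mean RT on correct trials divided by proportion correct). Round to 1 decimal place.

780.0 ms

Correct trials (n=8): 793, 668, 684, 522, 679, 530, 554, 562
Mean correct RT = 4992/8 = 624.0000 ms
Proportion correct = 8/10
IES = 624.0000 / (8/10) = 780.000 ms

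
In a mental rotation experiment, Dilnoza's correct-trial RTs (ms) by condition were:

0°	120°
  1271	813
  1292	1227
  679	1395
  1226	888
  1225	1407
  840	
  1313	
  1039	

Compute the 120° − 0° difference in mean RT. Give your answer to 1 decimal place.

35.4 ms

M(0°) = 8885/8 = 1110.625
M(120°) = 5730/5 = 1146.000
Difference = 1146.000 − 1110.625 = 35.375 ms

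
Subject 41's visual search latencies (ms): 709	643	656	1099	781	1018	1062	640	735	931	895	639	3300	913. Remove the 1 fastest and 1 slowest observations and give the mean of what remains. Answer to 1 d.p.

Sorted: 639, 640, 643, 656, 709, 735, 781, 895, 913, 931, 1018, 1062, 1099, 3300
Drop lowest 1 (639) and highest 1 (3300)
Remaining (n=12): Σ = 10082, mean = 10082/12 = 840.167

840.2 ms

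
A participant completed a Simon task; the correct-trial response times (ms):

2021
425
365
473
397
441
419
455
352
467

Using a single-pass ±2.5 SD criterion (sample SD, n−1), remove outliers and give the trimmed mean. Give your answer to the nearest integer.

422 ms

n = 10, ΣRT = 5815, M = 581.500
Σ(x−M)² = 2317266.50; s = √(2317266.50/9) = 507.419
Cutoffs: 581.500 ± 2.5·507.419 → [-687.0, 1850.0]
Outside: 2021 → excluded.
Retained (n=9): Σ = 3794, mean = 3794/9 = 421.556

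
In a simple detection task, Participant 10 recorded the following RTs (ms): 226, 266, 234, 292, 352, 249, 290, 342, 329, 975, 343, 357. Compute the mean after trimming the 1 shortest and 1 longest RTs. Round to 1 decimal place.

305.4 ms

Sorted: 226, 234, 249, 266, 290, 292, 329, 342, 343, 352, 357, 975
Drop lowest 1 (226) and highest 1 (975)
Remaining (n=10): Σ = 3054, mean = 3054/10 = 305.400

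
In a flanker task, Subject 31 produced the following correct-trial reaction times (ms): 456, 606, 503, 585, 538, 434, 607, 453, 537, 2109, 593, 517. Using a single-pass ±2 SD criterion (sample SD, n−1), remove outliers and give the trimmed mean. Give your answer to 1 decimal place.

529.9 ms

n = 12, ΣRT = 7938, M = 661.500
Σ(x−M)² = 2326065.00; s = √(2326065.00/11) = 459.848
Cutoffs: 661.500 ± 2·459.848 → [-258.2, 1581.2]
Outside: 2109 → excluded.
Retained (n=11): Σ = 5829, mean = 5829/11 = 529.909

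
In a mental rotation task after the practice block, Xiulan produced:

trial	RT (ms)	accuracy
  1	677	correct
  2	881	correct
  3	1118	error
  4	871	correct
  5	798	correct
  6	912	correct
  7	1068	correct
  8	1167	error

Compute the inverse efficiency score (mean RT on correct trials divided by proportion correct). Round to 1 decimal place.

Correct trials (n=6): 677, 881, 871, 798, 912, 1068
Mean correct RT = 5207/6 = 867.8333 ms
Proportion correct = 6/8
IES = 867.8333 / (6/8) = 1157.111 ms

1157.1 ms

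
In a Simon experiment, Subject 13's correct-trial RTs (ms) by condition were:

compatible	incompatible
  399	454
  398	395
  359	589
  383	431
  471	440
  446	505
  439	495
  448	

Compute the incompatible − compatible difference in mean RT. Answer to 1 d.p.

M(compatible) = 3343/8 = 417.875
M(incompatible) = 3309/7 = 472.714
Difference = 472.714 − 417.875 = 54.839 ms

54.8 ms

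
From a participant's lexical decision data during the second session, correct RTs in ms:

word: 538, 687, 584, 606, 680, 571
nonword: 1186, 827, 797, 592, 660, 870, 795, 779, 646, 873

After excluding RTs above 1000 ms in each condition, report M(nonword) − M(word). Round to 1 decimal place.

nonword: exclude 1186
M(word) = 3666/6 = 611.000
M(nonword) = 6839/9 = 759.889
Difference = 759.889 − 611.000 = 148.889 ms

148.9 ms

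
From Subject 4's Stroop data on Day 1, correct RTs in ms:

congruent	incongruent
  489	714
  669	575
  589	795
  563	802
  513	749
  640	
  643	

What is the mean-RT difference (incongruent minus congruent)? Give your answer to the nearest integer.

140 ms

M(congruent) = 4106/7 = 586.571
M(incongruent) = 3635/5 = 727.000
Difference = 727.000 − 586.571 = 140.429 ms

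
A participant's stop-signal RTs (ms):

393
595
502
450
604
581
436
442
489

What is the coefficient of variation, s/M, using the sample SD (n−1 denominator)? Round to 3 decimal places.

n = 9, Σ = 4492, M = 499.1111
Σ(x−M)² = 47928.889; s = √(47928.889/8) = 77.4023
CV = 77.4023 / 499.1111 = 0.15508

0.155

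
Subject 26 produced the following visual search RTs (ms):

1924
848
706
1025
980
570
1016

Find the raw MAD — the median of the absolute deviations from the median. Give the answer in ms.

Sorted: 570, 706, 848, 980, 1016, 1025, 1924 → median = 980
|x − 980|: 944, 132, 274, 45, 0, 410, 36
Sorted deviations: 0, 36, 45, 132, 274, 410, 944 → MAD = 132

132 ms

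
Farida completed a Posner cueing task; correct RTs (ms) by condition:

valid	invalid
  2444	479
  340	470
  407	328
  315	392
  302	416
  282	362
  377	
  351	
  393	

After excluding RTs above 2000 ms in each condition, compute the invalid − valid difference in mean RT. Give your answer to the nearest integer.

valid: exclude 2444
M(valid) = 2767/8 = 345.875
M(invalid) = 2447/6 = 407.833
Difference = 407.833 − 345.875 = 61.958 ms

62 ms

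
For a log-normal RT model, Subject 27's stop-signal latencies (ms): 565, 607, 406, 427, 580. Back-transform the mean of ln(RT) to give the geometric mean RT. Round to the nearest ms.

ln(RT): 6.3368, 6.4085, 6.0064, 6.0568, 6.3630
Mean ln(RT) = 31.1715/5 = 6.23430
Geometric mean = exp(6.23430) = 509.95 ms

510 ms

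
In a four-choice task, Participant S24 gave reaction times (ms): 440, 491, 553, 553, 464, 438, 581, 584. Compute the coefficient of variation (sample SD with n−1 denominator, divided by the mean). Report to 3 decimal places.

n = 8, Σ = 4104, M = 513.0000
Σ(x−M)² = 26704.000; s = √(26704.000/7) = 61.7645
CV = 61.7645 / 513.0000 = 0.12040

0.120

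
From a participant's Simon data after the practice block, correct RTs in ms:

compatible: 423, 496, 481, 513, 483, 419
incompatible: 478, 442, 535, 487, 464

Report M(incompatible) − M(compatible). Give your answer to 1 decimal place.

12.0 ms

M(compatible) = 2815/6 = 469.167
M(incompatible) = 2406/5 = 481.200
Difference = 481.200 − 469.167 = 12.033 ms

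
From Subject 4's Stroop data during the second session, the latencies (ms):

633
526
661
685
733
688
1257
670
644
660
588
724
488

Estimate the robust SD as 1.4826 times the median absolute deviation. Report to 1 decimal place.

Sorted: 488, 526, 588, 633, 644, 660, 661, 670, 685, 688, 724, 733, 1257 → median = 661
|x − 661| sorted: 0, 1, 9, 17, 24, 27, 28, 63, 72, 73, 135, 173, 596 → MAD = 28
Robust SD ≈ 1.4826 × 28 = 41.513

41.5 ms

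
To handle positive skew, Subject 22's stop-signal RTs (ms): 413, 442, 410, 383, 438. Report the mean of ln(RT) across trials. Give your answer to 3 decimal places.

6.032

ln(RT): 6.0234, 6.0913, 6.0162, 5.9480, 6.0822
Σ ln(RT) = 30.1612
Mean = 30.1612/5 = 6.03223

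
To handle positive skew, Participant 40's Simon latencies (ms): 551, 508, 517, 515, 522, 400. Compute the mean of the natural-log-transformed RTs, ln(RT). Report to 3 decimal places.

6.214

ln(RT): 6.3117, 6.2305, 6.2480, 6.2442, 6.2577, 5.9915
Σ ln(RT) = 37.2836
Mean = 37.2836/6 = 6.21393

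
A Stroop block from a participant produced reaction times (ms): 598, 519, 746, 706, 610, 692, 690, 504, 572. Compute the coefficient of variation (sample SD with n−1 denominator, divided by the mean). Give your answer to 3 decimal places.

n = 9, Σ = 5637, M = 626.3333
Σ(x−M)² = 59540.000; s = √(59540.000/8) = 86.2699
CV = 86.2699 / 626.3333 = 0.13774

0.138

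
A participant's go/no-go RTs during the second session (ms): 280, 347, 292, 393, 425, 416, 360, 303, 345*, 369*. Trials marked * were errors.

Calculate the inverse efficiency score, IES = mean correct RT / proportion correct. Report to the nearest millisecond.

Correct trials (n=8): 280, 347, 292, 393, 425, 416, 360, 303
Mean correct RT = 2816/8 = 352.0000 ms
Proportion correct = 8/10
IES = 352.0000 / (8/10) = 440.000 ms

440 ms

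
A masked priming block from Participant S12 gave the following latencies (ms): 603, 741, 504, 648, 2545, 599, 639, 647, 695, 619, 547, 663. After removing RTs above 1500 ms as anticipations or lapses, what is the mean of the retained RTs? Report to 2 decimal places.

627.73 ms

Excluded: 2545
Retained (n=11): Σ = 6905
Mean = 6905/11 = 627.7273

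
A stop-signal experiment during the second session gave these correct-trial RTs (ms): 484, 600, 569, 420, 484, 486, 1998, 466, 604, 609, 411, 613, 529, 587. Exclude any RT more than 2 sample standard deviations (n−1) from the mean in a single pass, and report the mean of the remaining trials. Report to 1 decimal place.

n = 14, ΣRT = 8860, M = 632.857
Σ(x−M)² = 2071711.71; s = √(2071711.71/13) = 399.202
Cutoffs: 632.857 ± 2·399.202 → [-165.5, 1431.3]
Outside: 1998 → excluded.
Retained (n=13): Σ = 6862, mean = 6862/13 = 527.846

527.8 ms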